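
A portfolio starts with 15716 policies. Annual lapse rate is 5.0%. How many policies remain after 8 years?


remaining = initial * (1 - lapse)^years
= 15716 * (1 - 0.05)^8
= 15716 * 0.66342
= 10426.3155


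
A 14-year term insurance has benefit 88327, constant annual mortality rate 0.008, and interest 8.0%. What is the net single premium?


NSP = benefit * sum_{k=0}^{n-1} k_p_x * q * v^(k+1)
With constant q=0.008, v=0.925926
Sum = 0.06325
NSP = 88327 * 0.06325
= 5586.6814


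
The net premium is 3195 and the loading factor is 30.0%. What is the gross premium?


Gross = net * (1 + loading)
= 3195 * (1 + 0.3)
= 3195 * 1.3
= 4153.5


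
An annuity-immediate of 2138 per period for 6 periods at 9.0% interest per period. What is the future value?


FV = PMT * ((1+i)^n - 1) / i
= 2138 * ((1.09)^6 - 1) / 0.09
= 2138 * (1.6771 - 1) / 0.09
= 16084.8893


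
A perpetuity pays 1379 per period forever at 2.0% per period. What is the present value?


PV = PMT / i
= 1379 / 0.02
= 68950.0


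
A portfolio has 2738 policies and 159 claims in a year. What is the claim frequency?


frequency = claims / policies
= 159 / 2738
= 0.0581


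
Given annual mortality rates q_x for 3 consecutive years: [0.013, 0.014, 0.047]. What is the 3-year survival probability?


p_k = 1 - q_k for each year
Survival = product of (1 - q_k)
= 0.987 * 0.986 * 0.953
= 0.9274


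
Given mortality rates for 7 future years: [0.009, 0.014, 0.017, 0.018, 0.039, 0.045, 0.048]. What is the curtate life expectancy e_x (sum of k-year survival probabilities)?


e_x = sum_{k=1}^{n} k_p_x
k_p_x values:
  1_p_x = 0.991
  2_p_x = 0.977126
  3_p_x = 0.960515
  4_p_x = 0.943226
  5_p_x = 0.90644
  6_p_x = 0.86565
  7_p_x = 0.824099
e_x = 6.4681


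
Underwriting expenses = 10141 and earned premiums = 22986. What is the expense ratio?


Expense ratio = expenses / premiums
= 10141 / 22986
= 0.4412


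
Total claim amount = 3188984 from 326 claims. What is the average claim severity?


severity = total / number
= 3188984 / 326
= 9782.1595


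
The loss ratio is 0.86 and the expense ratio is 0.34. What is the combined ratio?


Combined ratio = loss ratio + expense ratio
= 0.86 + 0.34
= 1.2


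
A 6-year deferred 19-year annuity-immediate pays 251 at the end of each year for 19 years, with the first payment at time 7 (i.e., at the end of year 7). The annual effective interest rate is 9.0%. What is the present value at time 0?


PV at time 6 of the 19-year annuity-immediate:
a_n = 251 * (1-(1+0.09)^(-19))/0.09 = 2246.4788
Discount back 6 years to time 0:
PV = 2246.4788 * (1+0.09)^(-6)
= 2246.4788 * 0.596267
= 1339.5019


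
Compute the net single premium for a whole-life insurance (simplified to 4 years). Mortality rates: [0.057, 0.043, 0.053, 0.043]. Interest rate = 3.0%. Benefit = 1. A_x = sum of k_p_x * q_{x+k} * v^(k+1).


v = 0.970874
Year 0: k_p_x=1.0, q=0.057, term=0.05534
Year 1: k_p_x=0.943, q=0.043, term=0.038221
Year 2: k_p_x=0.902451, q=0.053, term=0.043771
Year 3: k_p_x=0.854621, q=0.043, term=0.032651
A_x = 0.17


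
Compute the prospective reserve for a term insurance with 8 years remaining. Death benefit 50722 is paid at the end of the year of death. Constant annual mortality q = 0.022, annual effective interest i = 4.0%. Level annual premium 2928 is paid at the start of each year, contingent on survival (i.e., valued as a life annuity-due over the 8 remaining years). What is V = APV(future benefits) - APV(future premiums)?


v = 1/(1+i) = 0.961538
APV(future benefits) per unit = sum_{k=0}^{7} k_p_x * q * v^(k+1) = 0.137831
APV(future benefits) = 50722 * 0.137831 = 6991.0652
Life annuity-due factor ä_{x:8} = sum_{k=0}^{7} k_p_x * v^k = 6.515648
APV(future premiums) = 2928 * 6.515648 = 19077.8185
V = 6991.0652 - 19077.8185
= -12086.7533


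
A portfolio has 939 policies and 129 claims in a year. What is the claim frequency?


frequency = claims / policies
= 129 / 939
= 0.1374


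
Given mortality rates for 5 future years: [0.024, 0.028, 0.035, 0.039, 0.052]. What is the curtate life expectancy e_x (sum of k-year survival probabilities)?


e_x = sum_{k=1}^{n} k_p_x
k_p_x values:
  1_p_x = 0.976
  2_p_x = 0.948672
  3_p_x = 0.915468
  4_p_x = 0.879765
  5_p_x = 0.834017
e_x = 4.5539


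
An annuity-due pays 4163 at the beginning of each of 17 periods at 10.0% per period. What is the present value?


PV_due = PMT * (1-(1+i)^(-n))/i * (1+i)
PV_immediate = 33393.7264
PV_due = 33393.7264 * 1.1
= 36733.0991


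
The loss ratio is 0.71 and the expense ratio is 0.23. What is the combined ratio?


Combined ratio = loss ratio + expense ratio
= 0.71 + 0.23
= 0.94


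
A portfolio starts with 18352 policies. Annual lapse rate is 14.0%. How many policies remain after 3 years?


remaining = initial * (1 - lapse)^years
= 18352 * (1 - 0.14)^3
= 18352 * 0.636056
= 11672.8997


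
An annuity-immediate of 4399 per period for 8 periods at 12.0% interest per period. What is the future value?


FV = PMT * ((1+i)^n - 1) / i
= 4399 * ((1.12)^8 - 1) / 0.12
= 4399 * (2.475963 - 1) / 0.12
= 54106.3501


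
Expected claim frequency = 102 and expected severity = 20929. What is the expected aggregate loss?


E[S] = E[N] * E[X]
= 102 * 20929
= 2.1348e+06


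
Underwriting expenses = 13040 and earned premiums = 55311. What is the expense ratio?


Expense ratio = expenses / premiums
= 13040 / 55311
= 0.2358


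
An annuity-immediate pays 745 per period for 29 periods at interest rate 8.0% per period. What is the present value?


PV = PMT * (1 - (1+i)^(-n)) / i
= 745 * (1 - (1+0.08)^(-29)) / 0.08
= 745 * (1 - 0.107328) / 0.08
= 745 * 11.158406
= 8313.0125


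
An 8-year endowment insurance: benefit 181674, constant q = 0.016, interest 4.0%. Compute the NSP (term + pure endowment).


Term component = 18570.4488
Pure endowment = 8_p_x * v^8 * benefit = 0.878943 * 0.73069 * 181674 = 116677.4292
NSP = 135247.878


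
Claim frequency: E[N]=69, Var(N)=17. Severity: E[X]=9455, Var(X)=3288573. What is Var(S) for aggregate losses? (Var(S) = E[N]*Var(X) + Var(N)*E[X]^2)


Var(S) = E[N]*Var(X) + Var(N)*E[X]^2
= 69*3288573 + 17*9455^2
= 226911537 + 1519749425
= 1.7467e+09


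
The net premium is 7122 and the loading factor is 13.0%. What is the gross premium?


Gross = net * (1 + loading)
= 7122 * (1 + 0.13)
= 7122 * 1.13
= 8047.86


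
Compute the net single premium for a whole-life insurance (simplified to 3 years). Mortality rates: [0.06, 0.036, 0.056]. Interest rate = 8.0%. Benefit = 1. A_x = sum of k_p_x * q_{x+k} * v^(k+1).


v = 0.925926
Year 0: k_p_x=1.0, q=0.06, term=0.055556
Year 1: k_p_x=0.94, q=0.036, term=0.029012
Year 2: k_p_x=0.90616, q=0.056, term=0.040283
A_x = 0.1249


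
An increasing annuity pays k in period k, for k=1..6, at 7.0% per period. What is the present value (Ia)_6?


(Ia)_n = sum_{k=1}^{n} k * v^k, v = 1/(1+i)
v = 0.934579
Sum computed term by term:
(Ia)_6 = 15.7449


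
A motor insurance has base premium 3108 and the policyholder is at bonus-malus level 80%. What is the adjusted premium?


adjusted = base * BM_level / 100
= 3108 * 80 / 100
= 3108 * 0.8
= 2486.4


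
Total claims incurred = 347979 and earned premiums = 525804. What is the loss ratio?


Loss ratio = claims / premiums
= 347979 / 525804
= 0.6618


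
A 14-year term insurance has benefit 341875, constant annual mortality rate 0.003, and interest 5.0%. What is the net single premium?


NSP = benefit * sum_{k=0}^{n-1} k_p_x * q * v^(k+1)
With constant q=0.003, v=0.952381
Sum = 0.029193
NSP = 341875 * 0.029193
= 9980.2248


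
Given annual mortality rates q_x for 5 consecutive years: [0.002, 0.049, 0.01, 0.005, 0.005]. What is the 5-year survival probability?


p_k = 1 - q_k for each year
Survival = product of (1 - q_k)
= 0.998 * 0.951 * 0.99 * 0.995 * 0.995
= 0.9302


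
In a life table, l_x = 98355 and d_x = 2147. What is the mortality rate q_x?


q_x = d_x / l_x
= 2147 / 98355
= 0.0218


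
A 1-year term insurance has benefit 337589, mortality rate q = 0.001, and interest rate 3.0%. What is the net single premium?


NSP = benefit * q * v
v = 1/(1+i) = 0.970874
NSP = 337589 * 0.001 * 0.970874
= 327.7563


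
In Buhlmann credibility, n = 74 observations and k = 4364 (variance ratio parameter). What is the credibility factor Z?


Z = n / (n + k)
= 74 / (74 + 4364)
= 74 / 4438
= 0.0167


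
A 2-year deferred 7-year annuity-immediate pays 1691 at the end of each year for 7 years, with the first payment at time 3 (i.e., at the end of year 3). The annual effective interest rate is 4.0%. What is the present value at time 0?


PV at time 2 of the 7-year annuity-immediate:
a_n = 1691 * (1-(1+0.04)^(-7))/0.04 = 10149.4744
Discount back 2 years to time 0:
PV = 10149.4744 * (1+0.04)^(-2)
= 10149.4744 * 0.924556
= 9383.7597


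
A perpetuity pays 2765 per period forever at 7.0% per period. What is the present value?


PV = PMT / i
= 2765 / 0.07
= 39500.0


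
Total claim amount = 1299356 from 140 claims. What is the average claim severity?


severity = total / number
= 1299356 / 140
= 9281.1143


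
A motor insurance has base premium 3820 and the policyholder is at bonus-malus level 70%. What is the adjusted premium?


adjusted = base * BM_level / 100
= 3820 * 70 / 100
= 3820 * 0.7
= 2674.0


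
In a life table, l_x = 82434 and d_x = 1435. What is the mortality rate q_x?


q_x = d_x / l_x
= 1435 / 82434
= 0.0174


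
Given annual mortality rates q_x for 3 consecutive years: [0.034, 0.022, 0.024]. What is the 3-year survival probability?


p_k = 1 - q_k for each year
Survival = product of (1 - q_k)
= 0.966 * 0.978 * 0.976
= 0.9221


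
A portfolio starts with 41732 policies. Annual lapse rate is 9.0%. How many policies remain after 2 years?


remaining = initial * (1 - lapse)^years
= 41732 * (1 - 0.09)^2
= 41732 * 0.8281
= 34558.2692


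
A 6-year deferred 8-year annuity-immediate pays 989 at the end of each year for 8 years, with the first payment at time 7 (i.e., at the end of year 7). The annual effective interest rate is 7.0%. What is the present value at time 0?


PV at time 6 of the 8-year annuity-immediate:
a_n = 989 * (1-(1+0.07)^(-8))/0.07 = 5905.6142
Discount back 6 years to time 0:
PV = 5905.6142 * (1+0.07)^(-6)
= 5905.6142 * 0.666342
= 3935.1601


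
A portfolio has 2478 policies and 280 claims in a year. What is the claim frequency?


frequency = claims / policies
= 280 / 2478
= 0.113


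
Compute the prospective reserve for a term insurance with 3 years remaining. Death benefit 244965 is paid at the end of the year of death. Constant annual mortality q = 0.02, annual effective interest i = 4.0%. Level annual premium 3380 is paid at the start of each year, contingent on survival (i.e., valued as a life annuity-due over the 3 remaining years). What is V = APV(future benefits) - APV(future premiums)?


v = 1/(1+i) = 0.961538
APV(future benefits) per unit = sum_{k=0}^{2} k_p_x * q * v^(k+1) = 0.054428
APV(future benefits) = 244965 * 0.054428 = 13332.9337
Life annuity-due factor ä_{x:3} = sum_{k=0}^{2} k_p_x * v^k = 2.830251
APV(future premiums) = 3380 * 2.830251 = 9566.25
V = 13332.9337 - 9566.25
= 3766.6837


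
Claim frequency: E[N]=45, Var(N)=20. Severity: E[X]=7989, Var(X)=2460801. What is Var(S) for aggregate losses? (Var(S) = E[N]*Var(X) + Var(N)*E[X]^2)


Var(S) = E[N]*Var(X) + Var(N)*E[X]^2
= 45*2460801 + 20*7989^2
= 110736045 + 1276482420
= 1.3872e+09


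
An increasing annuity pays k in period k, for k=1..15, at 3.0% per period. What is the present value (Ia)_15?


(Ia)_n = sum_{k=1}^{n} k * v^k, v = 1/(1+i)
v = 0.970874
Sum computed term by term:
(Ia)_15 = 88.9381


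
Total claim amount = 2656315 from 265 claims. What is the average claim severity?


severity = total / number
= 2656315 / 265
= 10023.8302


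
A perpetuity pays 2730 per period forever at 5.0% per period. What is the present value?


PV = PMT / i
= 2730 / 0.05
= 54600.0


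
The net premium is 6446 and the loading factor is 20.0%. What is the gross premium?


Gross = net * (1 + loading)
= 6446 * (1 + 0.2)
= 6446 * 1.2
= 7735.2


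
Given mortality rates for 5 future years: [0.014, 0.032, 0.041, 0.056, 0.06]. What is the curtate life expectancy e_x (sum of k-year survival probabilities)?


e_x = sum_{k=1}^{n} k_p_x
k_p_x values:
  1_p_x = 0.986
  2_p_x = 0.954448
  3_p_x = 0.915316
  4_p_x = 0.864058
  5_p_x = 0.812214
e_x = 4.532


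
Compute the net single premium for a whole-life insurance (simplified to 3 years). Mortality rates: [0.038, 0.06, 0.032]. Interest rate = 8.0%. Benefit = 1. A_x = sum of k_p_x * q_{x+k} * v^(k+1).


v = 0.925926
Year 0: k_p_x=1.0, q=0.038, term=0.035185
Year 1: k_p_x=0.962, q=0.06, term=0.049486
Year 2: k_p_x=0.90428, q=0.032, term=0.022971
A_x = 0.1076


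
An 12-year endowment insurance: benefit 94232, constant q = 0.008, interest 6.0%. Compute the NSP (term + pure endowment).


Term component = 6082.9026
Pure endowment = 12_p_x * v^12 * benefit = 0.908113 * 0.496969 * 94232 = 42527.3275
NSP = 48610.2301


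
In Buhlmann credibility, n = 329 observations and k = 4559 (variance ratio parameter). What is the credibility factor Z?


Z = n / (n + k)
= 329 / (329 + 4559)
= 329 / 4888
= 0.0673


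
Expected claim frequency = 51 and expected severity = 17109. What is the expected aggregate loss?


E[S] = E[N] * E[X]
= 51 * 17109
= 872559


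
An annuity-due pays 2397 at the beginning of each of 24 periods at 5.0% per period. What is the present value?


PV_due = PMT * (1-(1+i)^(-n))/i * (1+i)
PV_immediate = 33075.3444
PV_due = 33075.3444 * 1.05
= 34729.1116


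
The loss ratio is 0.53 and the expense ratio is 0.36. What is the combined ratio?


Combined ratio = loss ratio + expense ratio
= 0.53 + 0.36
= 0.89


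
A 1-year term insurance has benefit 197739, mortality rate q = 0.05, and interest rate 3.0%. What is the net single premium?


NSP = benefit * q * v
v = 1/(1+i) = 0.970874
NSP = 197739 * 0.05 * 0.970874
= 9598.9806


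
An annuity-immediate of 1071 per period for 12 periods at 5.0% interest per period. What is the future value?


FV = PMT * ((1+i)^n - 1) / i
= 1071 * ((1.05)^12 - 1) / 0.05
= 1071 * (1.795856 - 1) / 0.05
= 17047.2425


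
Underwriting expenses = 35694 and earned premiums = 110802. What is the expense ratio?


Expense ratio = expenses / premiums
= 35694 / 110802
= 0.3221


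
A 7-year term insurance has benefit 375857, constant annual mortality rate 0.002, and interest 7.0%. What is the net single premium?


NSP = benefit * sum_{k=0}^{n-1} k_p_x * q * v^(k+1)
With constant q=0.002, v=0.934579
Sum = 0.01072
NSP = 375857 * 0.01072
= 4029.1517


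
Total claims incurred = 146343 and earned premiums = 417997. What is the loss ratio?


Loss ratio = claims / premiums
= 146343 / 417997
= 0.3501


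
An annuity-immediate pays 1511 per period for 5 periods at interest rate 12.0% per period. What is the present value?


PV = PMT * (1 - (1+i)^(-n)) / i
= 1511 * (1 - (1+0.12)^(-5)) / 0.12
= 1511 * (1 - 0.567427) / 0.12
= 1511 * 3.604776
= 5446.8168


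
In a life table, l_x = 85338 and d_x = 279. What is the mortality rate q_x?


q_x = d_x / l_x
= 279 / 85338
= 0.0033


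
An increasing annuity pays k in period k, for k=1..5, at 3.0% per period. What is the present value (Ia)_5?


(Ia)_n = sum_{k=1}^{n} k * v^k, v = 1/(1+i)
v = 0.970874
Sum computed term by term:
(Ia)_5 = 13.4685


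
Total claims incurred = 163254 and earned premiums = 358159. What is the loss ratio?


Loss ratio = claims / premiums
= 163254 / 358159
= 0.4558


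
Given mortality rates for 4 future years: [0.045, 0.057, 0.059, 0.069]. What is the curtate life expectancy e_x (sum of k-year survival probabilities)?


e_x = sum_{k=1}^{n} k_p_x
k_p_x values:
  1_p_x = 0.955
  2_p_x = 0.900565
  3_p_x = 0.847432
  4_p_x = 0.788959
e_x = 3.492


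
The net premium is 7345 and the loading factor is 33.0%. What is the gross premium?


Gross = net * (1 + loading)
= 7345 * (1 + 0.33)
= 7345 * 1.33
= 9768.85


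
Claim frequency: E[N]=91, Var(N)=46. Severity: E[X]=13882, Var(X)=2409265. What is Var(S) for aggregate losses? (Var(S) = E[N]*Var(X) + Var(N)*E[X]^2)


Var(S) = E[N]*Var(X) + Var(N)*E[X]^2
= 91*2409265 + 46*13882^2
= 219243115 + 8864656504
= 9.0839e+09


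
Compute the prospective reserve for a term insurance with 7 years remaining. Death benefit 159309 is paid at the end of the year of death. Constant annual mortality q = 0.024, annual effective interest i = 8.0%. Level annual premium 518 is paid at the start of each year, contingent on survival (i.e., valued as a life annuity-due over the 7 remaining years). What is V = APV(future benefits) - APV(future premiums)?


v = 1/(1+i) = 0.925926
APV(future benefits) per unit = sum_{k=0}^{6} k_p_x * q * v^(k+1) = 0.117174
APV(future benefits) = 159309 * 0.117174 = 18666.8628
Life annuity-due factor ä_{x:7} = sum_{k=0}^{6} k_p_x * v^k = 5.272827
APV(future premiums) = 518 * 5.272827 = 2731.3245
V = 18666.8628 - 2731.3245
= 15935.5383


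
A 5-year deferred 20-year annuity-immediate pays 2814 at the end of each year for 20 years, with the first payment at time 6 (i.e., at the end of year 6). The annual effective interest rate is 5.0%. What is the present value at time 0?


PV at time 5 of the 20-year annuity-immediate:
a_n = 2814 * (1-(1+0.05)^(-20))/0.05 = 35068.6599
Discount back 5 years to time 0:
PV = 35068.6599 * (1+0.05)^(-5)
= 35068.6599 * 0.783526
= 27477.2127


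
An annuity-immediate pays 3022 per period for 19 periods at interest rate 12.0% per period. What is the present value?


PV = PMT * (1 - (1+i)^(-n)) / i
= 3022 * (1 - (1+0.12)^(-19)) / 0.12
= 3022 * (1 - 0.116107) / 0.12
= 3022 * 7.365777
= 22259.3777


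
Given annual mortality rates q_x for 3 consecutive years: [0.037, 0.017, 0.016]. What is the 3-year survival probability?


p_k = 1 - q_k for each year
Survival = product of (1 - q_k)
= 0.963 * 0.983 * 0.984
= 0.9315


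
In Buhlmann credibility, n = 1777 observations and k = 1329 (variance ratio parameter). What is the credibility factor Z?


Z = n / (n + k)
= 1777 / (1777 + 1329)
= 1777 / 3106
= 0.5721


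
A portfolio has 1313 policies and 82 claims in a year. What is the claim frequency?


frequency = claims / policies
= 82 / 1313
= 0.0625


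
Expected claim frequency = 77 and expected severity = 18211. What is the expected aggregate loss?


E[S] = E[N] * E[X]
= 77 * 18211
= 1.4022e+06


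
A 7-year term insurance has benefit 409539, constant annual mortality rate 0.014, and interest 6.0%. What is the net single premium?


NSP = benefit * sum_{k=0}^{n-1} k_p_x * q * v^(k+1)
With constant q=0.014, v=0.943396
Sum = 0.075192
NSP = 409539 * 0.075192
= 30794.108


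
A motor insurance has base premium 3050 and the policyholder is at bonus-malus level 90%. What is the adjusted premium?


adjusted = base * BM_level / 100
= 3050 * 90 / 100
= 3050 * 0.9
= 2745.0


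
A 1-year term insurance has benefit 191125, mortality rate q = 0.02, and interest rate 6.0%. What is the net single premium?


NSP = benefit * q * v
v = 1/(1+i) = 0.943396
NSP = 191125 * 0.02 * 0.943396
= 3606.1321


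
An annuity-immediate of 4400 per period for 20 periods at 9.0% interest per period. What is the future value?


FV = PMT * ((1+i)^n - 1) / i
= 4400 * ((1.09)^20 - 1) / 0.09
= 4400 * (5.604411 - 1) / 0.09
= 225104.5264


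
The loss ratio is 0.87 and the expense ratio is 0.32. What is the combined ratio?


Combined ratio = loss ratio + expense ratio
= 0.87 + 0.32
= 1.19


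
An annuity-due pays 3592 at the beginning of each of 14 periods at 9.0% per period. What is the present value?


PV_due = PMT * (1-(1+i)^(-n))/i * (1+i)
PV_immediate = 27967.8522
PV_due = 27967.8522 * 1.09
= 30484.9589


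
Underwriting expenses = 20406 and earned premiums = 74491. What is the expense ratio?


Expense ratio = expenses / premiums
= 20406 / 74491
= 0.2739


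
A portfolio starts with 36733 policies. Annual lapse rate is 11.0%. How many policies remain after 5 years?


remaining = initial * (1 - lapse)^years
= 36733 * (1 - 0.11)^5
= 36733 * 0.558406
= 20511.9256


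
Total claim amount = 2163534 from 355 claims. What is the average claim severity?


severity = total / number
= 2163534 / 355
= 6094.462


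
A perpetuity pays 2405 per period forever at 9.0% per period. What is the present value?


PV = PMT / i
= 2405 / 0.09
= 26722.2222


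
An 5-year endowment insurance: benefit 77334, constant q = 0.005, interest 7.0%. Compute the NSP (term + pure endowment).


Term component = 1570.7109
Pure endowment = 5_p_x * v^5 * benefit = 0.975249 * 0.712986 * 77334 = 53773.3371
NSP = 55344.048


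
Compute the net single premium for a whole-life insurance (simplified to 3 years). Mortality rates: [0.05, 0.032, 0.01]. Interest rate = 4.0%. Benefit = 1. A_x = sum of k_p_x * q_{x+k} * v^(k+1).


v = 0.961538
Year 0: k_p_x=1.0, q=0.05, term=0.048077
Year 1: k_p_x=0.95, q=0.032, term=0.028107
Year 2: k_p_x=0.9196, q=0.01, term=0.008175
A_x = 0.0844


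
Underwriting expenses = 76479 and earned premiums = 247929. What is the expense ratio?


Expense ratio = expenses / premiums
= 76479 / 247929
= 0.3085


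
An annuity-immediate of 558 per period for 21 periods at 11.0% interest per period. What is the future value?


FV = PMT * ((1+i)^n - 1) / i
= 558 * ((1.11)^21 - 1) / 0.11
= 558 * (8.949166 - 1) / 0.11
= 40323.9502


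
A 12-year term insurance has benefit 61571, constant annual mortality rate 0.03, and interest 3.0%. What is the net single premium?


NSP = benefit * sum_{k=0}^{n-1} k_p_x * q * v^(k+1)
With constant q=0.03, v=0.970874
Sum = 0.256676
NSP = 61571 * 0.256676
= 15803.8266


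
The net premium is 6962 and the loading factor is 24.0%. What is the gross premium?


Gross = net * (1 + loading)
= 6962 * (1 + 0.24)
= 6962 * 1.24
= 8632.88


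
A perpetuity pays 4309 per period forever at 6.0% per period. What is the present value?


PV = PMT / i
= 4309 / 0.06
= 71816.6667


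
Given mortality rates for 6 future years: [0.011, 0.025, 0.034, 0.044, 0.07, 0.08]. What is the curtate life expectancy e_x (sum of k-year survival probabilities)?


e_x = sum_{k=1}^{n} k_p_x
k_p_x values:
  1_p_x = 0.989
  2_p_x = 0.964275
  3_p_x = 0.93149
  4_p_x = 0.890504
  5_p_x = 0.828169
  6_p_x = 0.761915
e_x = 5.3654


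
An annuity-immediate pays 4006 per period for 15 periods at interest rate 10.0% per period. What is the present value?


PV = PMT * (1 - (1+i)^(-n)) / i
= 4006 * (1 - (1+0.1)^(-15)) / 0.1
= 4006 * (1 - 0.239392) / 0.1
= 4006 * 7.60608
= 30469.9545


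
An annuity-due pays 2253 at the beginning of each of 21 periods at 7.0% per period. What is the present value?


PV_due = PMT * (1-(1+i)^(-n))/i * (1+i)
PV_immediate = 24412.4431
PV_due = 24412.4431 * 1.07
= 26121.3141


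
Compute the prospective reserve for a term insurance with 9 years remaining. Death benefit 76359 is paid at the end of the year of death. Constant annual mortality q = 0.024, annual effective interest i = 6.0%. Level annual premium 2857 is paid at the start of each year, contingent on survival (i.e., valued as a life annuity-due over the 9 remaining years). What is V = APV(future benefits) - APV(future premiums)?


v = 1/(1+i) = 0.943396
APV(future benefits) per unit = sum_{k=0}^{8} k_p_x * q * v^(k+1) = 0.149812
APV(future benefits) = 76359 * 0.149812 = 11439.4762
Life annuity-due factor ä_{x:9} = sum_{k=0}^{8} k_p_x * v^k = 6.616686
APV(future premiums) = 2857 * 6.616686 = 18903.8721
V = 11439.4762 - 18903.8721
= -7464.3959


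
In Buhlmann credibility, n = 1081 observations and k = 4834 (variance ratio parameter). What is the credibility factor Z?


Z = n / (n + k)
= 1081 / (1081 + 4834)
= 1081 / 5915
= 0.1828


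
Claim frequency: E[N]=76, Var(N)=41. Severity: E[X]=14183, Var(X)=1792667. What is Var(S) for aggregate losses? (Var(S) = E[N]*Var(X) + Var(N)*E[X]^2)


Var(S) = E[N]*Var(X) + Var(N)*E[X]^2
= 76*1792667 + 41*14183^2
= 136242692 + 8247457049
= 8.3837e+09


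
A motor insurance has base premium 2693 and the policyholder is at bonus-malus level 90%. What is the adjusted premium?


adjusted = base * BM_level / 100
= 2693 * 90 / 100
= 2693 * 0.9
= 2423.7


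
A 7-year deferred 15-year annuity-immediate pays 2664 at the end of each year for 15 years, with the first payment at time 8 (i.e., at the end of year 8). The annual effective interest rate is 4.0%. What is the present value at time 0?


PV at time 7 of the 15-year annuity-immediate:
a_n = 2664 * (1-(1+0.04)^(-15))/0.04 = 29619.3841
Discount back 7 years to time 0:
PV = 29619.3841 * (1+0.04)^(-7)
= 29619.3841 * 0.759918
= 22508.2976


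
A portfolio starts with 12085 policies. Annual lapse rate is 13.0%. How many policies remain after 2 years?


remaining = initial * (1 - lapse)^years
= 12085 * (1 - 0.13)^2
= 12085 * 0.7569
= 9147.1365


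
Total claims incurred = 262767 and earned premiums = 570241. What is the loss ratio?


Loss ratio = claims / premiums
= 262767 / 570241
= 0.4608


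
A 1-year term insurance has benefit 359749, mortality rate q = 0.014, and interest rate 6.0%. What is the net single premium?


NSP = benefit * q * v
v = 1/(1+i) = 0.943396
NSP = 359749 * 0.014 * 0.943396
= 4751.4019


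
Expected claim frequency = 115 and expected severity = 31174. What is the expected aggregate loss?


E[S] = E[N] * E[X]
= 115 * 31174
= 3.5850e+06


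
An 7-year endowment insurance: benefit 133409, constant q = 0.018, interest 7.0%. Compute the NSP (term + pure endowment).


Term component = 12323.4729
Pure endowment = 7_p_x * v^7 * benefit = 0.880604 * 0.62275 * 133409 = 73160.9101
NSP = 85484.3831


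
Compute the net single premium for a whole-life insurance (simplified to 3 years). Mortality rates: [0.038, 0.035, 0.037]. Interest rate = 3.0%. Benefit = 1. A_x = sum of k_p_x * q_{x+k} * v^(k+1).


v = 0.970874
Year 0: k_p_x=1.0, q=0.038, term=0.036893
Year 1: k_p_x=0.962, q=0.035, term=0.031737
Year 2: k_p_x=0.92833, q=0.037, term=0.031433
A_x = 0.1001


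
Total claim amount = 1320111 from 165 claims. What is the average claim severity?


severity = total / number
= 1320111 / 165
= 8000.6727


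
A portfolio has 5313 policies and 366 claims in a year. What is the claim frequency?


frequency = claims / policies
= 366 / 5313
= 0.0689


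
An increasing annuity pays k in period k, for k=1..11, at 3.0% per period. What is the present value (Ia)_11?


(Ia)_n = sum_{k=1}^{n} k * v^k, v = 1/(1+i)
v = 0.970874
Sum computed term by term:
(Ia)_11 = 52.7856


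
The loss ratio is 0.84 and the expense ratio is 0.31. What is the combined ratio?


Combined ratio = loss ratio + expense ratio
= 0.84 + 0.31
= 1.15


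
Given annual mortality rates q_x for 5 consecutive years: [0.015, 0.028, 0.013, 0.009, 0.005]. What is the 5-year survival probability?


p_k = 1 - q_k for each year
Survival = product of (1 - q_k)
= 0.985 * 0.972 * 0.987 * 0.991 * 0.995
= 0.9318


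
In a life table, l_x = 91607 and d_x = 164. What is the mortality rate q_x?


q_x = d_x / l_x
= 164 / 91607
= 0.0018


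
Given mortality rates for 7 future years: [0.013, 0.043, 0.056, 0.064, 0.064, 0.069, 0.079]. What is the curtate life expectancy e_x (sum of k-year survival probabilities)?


e_x = sum_{k=1}^{n} k_p_x
k_p_x values:
  1_p_x = 0.987
  2_p_x = 0.944559
  3_p_x = 0.891664
  4_p_x = 0.834597
  5_p_x = 0.781183
  6_p_x = 0.727281
  7_p_x = 0.669826
e_x = 5.8361


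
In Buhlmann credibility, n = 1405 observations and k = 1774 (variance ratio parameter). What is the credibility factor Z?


Z = n / (n + k)
= 1405 / (1405 + 1774)
= 1405 / 3179
= 0.442


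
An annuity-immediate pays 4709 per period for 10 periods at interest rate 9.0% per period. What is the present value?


PV = PMT * (1 - (1+i)^(-n)) / i
= 4709 * (1 - (1+0.09)^(-10)) / 0.09
= 4709 * (1 - 0.422411) / 0.09
= 4709 * 6.417658
= 30220.7501


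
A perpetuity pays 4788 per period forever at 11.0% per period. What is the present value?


PV = PMT / i
= 4788 / 0.11
= 43527.2727


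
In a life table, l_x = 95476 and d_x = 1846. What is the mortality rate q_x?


q_x = d_x / l_x
= 1846 / 95476
= 0.0193


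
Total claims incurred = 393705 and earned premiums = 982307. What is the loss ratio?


Loss ratio = claims / premiums
= 393705 / 982307
= 0.4008


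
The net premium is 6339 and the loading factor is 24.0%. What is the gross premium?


Gross = net * (1 + loading)
= 6339 * (1 + 0.24)
= 6339 * 1.24
= 7860.36


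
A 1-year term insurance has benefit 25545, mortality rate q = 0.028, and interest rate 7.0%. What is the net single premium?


NSP = benefit * q * v
v = 1/(1+i) = 0.934579
NSP = 25545 * 0.028 * 0.934579
= 668.4673


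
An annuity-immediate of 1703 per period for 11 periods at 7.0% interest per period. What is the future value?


FV = PMT * ((1+i)^n - 1) / i
= 1703 * ((1.07)^11 - 1) / 0.07
= 1703 * (2.104852 - 1) / 0.07
= 26879.4696


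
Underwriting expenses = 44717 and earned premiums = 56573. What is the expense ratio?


Expense ratio = expenses / premiums
= 44717 / 56573
= 0.7904


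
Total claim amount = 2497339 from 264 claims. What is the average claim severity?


severity = total / number
= 2497339 / 264
= 9459.6174


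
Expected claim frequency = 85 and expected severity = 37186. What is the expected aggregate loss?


E[S] = E[N] * E[X]
= 85 * 37186
= 3.1608e+06


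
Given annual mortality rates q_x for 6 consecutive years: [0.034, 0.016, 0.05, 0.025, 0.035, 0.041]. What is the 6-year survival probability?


p_k = 1 - q_k for each year
Survival = product of (1 - q_k)
= 0.966 * 0.984 * 0.95 * 0.975 * 0.965 * 0.959
= 0.8148


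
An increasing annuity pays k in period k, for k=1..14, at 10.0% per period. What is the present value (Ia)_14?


(Ia)_n = sum_{k=1}^{n} k * v^k, v = 1/(1+i)
v = 0.909091
Sum computed term by term:
(Ia)_14 = 44.1672


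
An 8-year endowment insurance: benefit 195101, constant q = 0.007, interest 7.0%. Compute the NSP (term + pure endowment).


Term component = 7977.7858
Pure endowment = 8_p_x * v^8 * benefit = 0.945353 * 0.582009 * 195101 = 107345.3563
NSP = 115323.1421


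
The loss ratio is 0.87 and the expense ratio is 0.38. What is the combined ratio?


Combined ratio = loss ratio + expense ratio
= 0.87 + 0.38
= 1.25


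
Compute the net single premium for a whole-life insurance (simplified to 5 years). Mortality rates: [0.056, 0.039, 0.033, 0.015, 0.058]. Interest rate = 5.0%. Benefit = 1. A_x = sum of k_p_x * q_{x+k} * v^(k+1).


v = 0.952381
Year 0: k_p_x=1.0, q=0.056, term=0.053333
Year 1: k_p_x=0.944, q=0.039, term=0.033393
Year 2: k_p_x=0.907184, q=0.033, term=0.025861
Year 3: k_p_x=0.877247, q=0.015, term=0.010826
Year 4: k_p_x=0.864088, q=0.058, term=0.039268
A_x = 0.1627


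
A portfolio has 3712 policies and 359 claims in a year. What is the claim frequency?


frequency = claims / policies
= 359 / 3712
= 0.0967


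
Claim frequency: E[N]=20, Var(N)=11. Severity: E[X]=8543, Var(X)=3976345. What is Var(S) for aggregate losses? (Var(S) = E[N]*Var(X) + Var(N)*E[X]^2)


Var(S) = E[N]*Var(X) + Var(N)*E[X]^2
= 20*3976345 + 11*8543^2
= 79526900 + 802811339
= 8.8234e+08


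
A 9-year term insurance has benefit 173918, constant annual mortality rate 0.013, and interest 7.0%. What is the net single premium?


NSP = benefit * sum_{k=0}^{n-1} k_p_x * q * v^(k+1)
With constant q=0.013, v=0.934579
Sum = 0.080897
NSP = 173918 * 0.080897
= 14069.429


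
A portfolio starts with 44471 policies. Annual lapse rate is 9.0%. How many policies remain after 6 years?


remaining = initial * (1 - lapse)^years
= 44471 * (1 - 0.09)^6
= 44471 * 0.567869
= 25253.7135


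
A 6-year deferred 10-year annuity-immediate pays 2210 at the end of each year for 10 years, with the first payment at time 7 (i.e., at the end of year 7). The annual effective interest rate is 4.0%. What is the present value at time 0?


PV at time 6 of the 10-year annuity-immediate:
a_n = 2210 * (1-(1+0.04)^(-10))/0.04 = 17925.0797
Discount back 6 years to time 0:
PV = 17925.0797 * (1+0.04)^(-6)
= 17925.0797 * 0.790315
= 14166.4508


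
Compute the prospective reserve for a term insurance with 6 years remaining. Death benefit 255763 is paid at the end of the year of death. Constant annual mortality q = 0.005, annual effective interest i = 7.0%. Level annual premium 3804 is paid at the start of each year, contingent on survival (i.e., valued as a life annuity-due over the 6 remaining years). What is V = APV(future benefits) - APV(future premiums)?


v = 1/(1+i) = 0.934579
APV(future benefits) per unit = sum_{k=0}^{5} k_p_x * q * v^(k+1) = 0.02356
APV(future benefits) = 255763 * 0.02356 = 6025.7733
Life annuity-due factor ä_{x:6} = sum_{k=0}^{5} k_p_x * v^k = 5.041837
APV(future premiums) = 3804 * 5.041837 = 19179.1498
V = 6025.7733 - 19179.1498
= -13153.3765


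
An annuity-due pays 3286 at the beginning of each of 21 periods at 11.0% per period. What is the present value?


PV_due = PMT * (1-(1+i)^(-n))/i * (1+i)
PV_immediate = 26534.6813
PV_due = 26534.6813 * 1.11
= 29453.4962


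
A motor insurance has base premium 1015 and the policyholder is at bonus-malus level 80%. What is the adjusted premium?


adjusted = base * BM_level / 100
= 1015 * 80 / 100
= 1015 * 0.8
= 812.0


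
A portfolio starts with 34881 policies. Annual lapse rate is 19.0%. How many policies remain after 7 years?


remaining = initial * (1 - lapse)^years
= 34881 * (1 - 0.19)^7
= 34881 * 0.228768
= 7979.654


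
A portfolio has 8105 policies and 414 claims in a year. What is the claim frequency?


frequency = claims / policies
= 414 / 8105
= 0.0511


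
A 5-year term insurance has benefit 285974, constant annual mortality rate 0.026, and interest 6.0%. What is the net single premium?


NSP = benefit * sum_{k=0}^{n-1} k_p_x * q * v^(k+1)
With constant q=0.026, v=0.943396
Sum = 0.104291
NSP = 285974 * 0.104291
= 29824.6031


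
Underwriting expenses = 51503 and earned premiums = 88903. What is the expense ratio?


Expense ratio = expenses / premiums
= 51503 / 88903
= 0.5793


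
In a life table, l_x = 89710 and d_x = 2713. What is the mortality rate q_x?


q_x = d_x / l_x
= 2713 / 89710
= 0.0302


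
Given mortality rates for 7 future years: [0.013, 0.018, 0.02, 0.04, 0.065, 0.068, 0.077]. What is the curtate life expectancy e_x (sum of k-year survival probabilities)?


e_x = sum_{k=1}^{n} k_p_x
k_p_x values:
  1_p_x = 0.987
  2_p_x = 0.969234
  3_p_x = 0.949849
  4_p_x = 0.911855
  5_p_x = 0.852585
  6_p_x = 0.794609
  7_p_x = 0.733424
e_x = 6.1986


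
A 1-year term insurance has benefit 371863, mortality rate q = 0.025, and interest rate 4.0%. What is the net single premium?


NSP = benefit * q * v
v = 1/(1+i) = 0.961538
NSP = 371863 * 0.025 * 0.961538
= 8939.0144


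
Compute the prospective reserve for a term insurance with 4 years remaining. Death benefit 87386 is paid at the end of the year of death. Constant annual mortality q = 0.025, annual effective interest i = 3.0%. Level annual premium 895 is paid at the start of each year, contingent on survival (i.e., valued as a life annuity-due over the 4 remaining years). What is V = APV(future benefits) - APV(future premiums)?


v = 1/(1+i) = 0.970874
APV(future benefits) per unit = sum_{k=0}^{3} k_p_x * q * v^(k+1) = 0.089584
APV(future benefits) = 87386 * 0.089584 = 7828.3959
Life annuity-due factor ä_{x:4} = sum_{k=0}^{3} k_p_x * v^k = 3.690865
APV(future premiums) = 895 * 3.690865 = 3303.324
V = 7828.3959 - 3303.324
= 4525.0719


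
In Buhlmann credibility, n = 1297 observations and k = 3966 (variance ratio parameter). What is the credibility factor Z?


Z = n / (n + k)
= 1297 / (1297 + 3966)
= 1297 / 5263
= 0.2464


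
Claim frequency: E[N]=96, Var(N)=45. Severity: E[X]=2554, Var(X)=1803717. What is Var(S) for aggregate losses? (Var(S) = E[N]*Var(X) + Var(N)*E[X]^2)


Var(S) = E[N]*Var(X) + Var(N)*E[X]^2
= 96*1803717 + 45*2554^2
= 173156832 + 293531220
= 4.6669e+08


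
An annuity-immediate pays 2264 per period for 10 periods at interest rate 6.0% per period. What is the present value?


PV = PMT * (1 - (1+i)^(-n)) / i
= 2264 * (1 - (1+0.06)^(-10)) / 0.06
= 2264 * (1 - 0.558395) / 0.06
= 2264 * 7.360087
= 16663.2371


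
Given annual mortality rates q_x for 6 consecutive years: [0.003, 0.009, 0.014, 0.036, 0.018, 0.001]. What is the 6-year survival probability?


p_k = 1 - q_k for each year
Survival = product of (1 - q_k)
= 0.997 * 0.991 * 0.986 * 0.964 * 0.982 * 0.999
= 0.9213


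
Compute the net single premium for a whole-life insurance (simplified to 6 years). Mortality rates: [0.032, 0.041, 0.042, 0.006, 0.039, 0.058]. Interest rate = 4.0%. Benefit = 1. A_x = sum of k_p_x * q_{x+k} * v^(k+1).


v = 0.961538
Year 0: k_p_x=1.0, q=0.032, term=0.030769
Year 1: k_p_x=0.968, q=0.041, term=0.036694
Year 2: k_p_x=0.928312, q=0.042, term=0.034661
Year 3: k_p_x=0.889323, q=0.006, term=0.004561
Year 4: k_p_x=0.883987, q=0.039, term=0.028336
Year 5: k_p_x=0.849511, q=0.058, term=0.03894
A_x = 0.174


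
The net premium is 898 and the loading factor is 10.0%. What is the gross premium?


Gross = net * (1 + loading)
= 898 * (1 + 0.1)
= 898 * 1.1
= 987.8


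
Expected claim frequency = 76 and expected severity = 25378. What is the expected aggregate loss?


E[S] = E[N] * E[X]
= 76 * 25378
= 1.9287e+06


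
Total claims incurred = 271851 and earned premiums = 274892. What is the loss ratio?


Loss ratio = claims / premiums
= 271851 / 274892
= 0.9889


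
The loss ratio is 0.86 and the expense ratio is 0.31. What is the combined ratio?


Combined ratio = loss ratio + expense ratio
= 0.86 + 0.31
= 1.17


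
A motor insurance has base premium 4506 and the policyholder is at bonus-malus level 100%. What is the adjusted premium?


adjusted = base * BM_level / 100
= 4506 * 100 / 100
= 4506 * 1.0
= 4506.0


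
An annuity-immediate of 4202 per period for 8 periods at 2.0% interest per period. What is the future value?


FV = PMT * ((1+i)^n - 1) / i
= 4202 * ((1.02)^8 - 1) / 0.02
= 4202 * (1.171659 - 1) / 0.02
= 36065.6359


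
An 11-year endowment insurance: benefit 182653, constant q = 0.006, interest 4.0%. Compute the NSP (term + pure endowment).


Term component = 9339.7971
Pure endowment = 11_p_x * v^11 * benefit = 0.935945 * 0.649581 * 182653 = 111047.8887
NSP = 120387.6858


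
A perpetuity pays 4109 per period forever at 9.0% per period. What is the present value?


PV = PMT / i
= 4109 / 0.09
= 45655.5556


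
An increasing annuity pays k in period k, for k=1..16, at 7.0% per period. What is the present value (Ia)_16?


(Ia)_n = sum_{k=1}^{n} k * v^k, v = 1/(1+i)
v = 0.934579
Sum computed term by term:
(Ia)_16 = 66.9737


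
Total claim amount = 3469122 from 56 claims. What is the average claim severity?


severity = total / number
= 3469122 / 56
= 61948.6071


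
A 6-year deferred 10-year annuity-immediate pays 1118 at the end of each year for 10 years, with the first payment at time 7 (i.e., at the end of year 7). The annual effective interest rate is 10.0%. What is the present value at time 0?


PV at time 6 of the 10-year annuity-immediate:
a_n = 1118 * (1-(1+0.1)^(-10))/0.1 = 6869.626
Discount back 6 years to time 0:
PV = 6869.626 * (1+0.1)^(-6)
= 6869.626 * 0.564474
= 3877.7248


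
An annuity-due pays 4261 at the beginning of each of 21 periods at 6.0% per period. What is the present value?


PV_due = PMT * (1-(1+i)^(-n))/i * (1+i)
PV_immediate = 50126.7305
PV_due = 50126.7305 * 1.06
= 53134.3343
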